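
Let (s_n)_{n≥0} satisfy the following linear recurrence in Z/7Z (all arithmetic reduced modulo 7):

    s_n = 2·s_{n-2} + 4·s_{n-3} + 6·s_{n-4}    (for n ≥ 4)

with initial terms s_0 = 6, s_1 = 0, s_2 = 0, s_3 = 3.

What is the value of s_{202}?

0

s_4 = 0·3 + 2·0 + 4·0 + 6·6 = 1
s_5 = 0·1 + 2·3 + 4·0 + 6·0 = 6
s_6 = 0·6 + 2·1 + 4·3 + 6·0 = 0
s_7 = 0·0 + 2·6 + 4·1 + 6·3 = 6
s_8 = 0·6 + 2·0 + 4·6 + 6·1 = 2
s_9 = 0·2 + 2·6 + 4·0 + 6·6 = 6
s_10 = 0·6 + 2·2 + 4·6 + 6·0 = 0
s_11 = 0·0 + 2·6 + 4·2 + 6·6 = 0
s_12 = 0·0 + 2·0 + 4·6 + 6·2 = 1
s_13 = 0·1 + 2·0 + 4·0 + 6·6 = 1
s_14 = 0·1 + 2·1 + 4·0 + 6·0 = 2
s_15 = 0·2 + 2·1 + 4·1 + 6·0 = 6
s_16 = 0·6 + 2·2 + 4·1 + 6·1 = 0
s_17 = 0·0 + 2·6 + 4·2 + 6·1 = 5
s_18 = 0·5 + 2·0 + 4·6 + 6·2 = 1
s_19 = 0·1 + 2·5 + 4·0 + 6·6 = 4
s_20 = 0·4 + 2·1 + 4·5 + 6·0 = 1
s_21 = 0·1 + 2·4 + 4·1 + 6·5 = 0
s_22 = 0·0 + 2·1 + 4·4 + 6·1 = 3
s_23 = 0·3 + 2·0 + 4·1 + 6·4 = 0
s_24 = 0·0 + 2·3 + 4·0 + 6·1 = 5
s_25 = 0·5 + 2·0 + 4·3 + 6·0 = 5
s_26 = 0·5 + 2·5 + 4·0 + 6·3 = 0
s_27 = 0·0 + 2·5 + 4·5 + 6·0 = 2
s_28 = 0·2 + 2·0 + 4·5 + 6·5 = 1
s_29 = 0·1 + 2·2 + 4·0 + 6·5 = 6
s_30 = 0·6 + 2·1 + 4·2 + 6·0 = 3
s_31 = 0·3 + 2·6 + 4·1 + 6·2 = 0
s_32 = 0·0 + 2·3 + 4·6 + 6·1 = 1
s_33 = 0·1 + 2·0 + 4·3 + 6·6 = 6
s_34 = 0·6 + 2·1 + 4·0 + 6·3 = 6
s_35 = 0·6 + 2·6 + 4·1 + 6·0 = 2
s_36 = 0·2 + 2·6 + 4·6 + 6·1 = 0
s_37 = 0·0 + 2·2 + 4·6 + 6·6 = 1
s_38 = 0·1 + 2·0 + 4·2 + 6·6 = 2
s_39 = 0·2 + 2·1 + 4·0 + 6·2 = 0
s_40 = 0·0 + 2·2 + 4·1 + 6·0 = 1
s_41 = 0·1 + 2·0 + 4·2 + 6·1 = 0
s_42 = 0·0 + 2·1 + 4·0 + 6·2 = 0
s_43 = 0·0 + 2·0 + 4·1 + 6·0 = 4
s_44 = 0·4 + 2·0 + 4·0 + 6·1 = 6
s_45 = 0·6 + 2·4 + 4·0 + 6·0 = 1
s_46 = 0·1 + 2·6 + 4·4 + 6·0 = 0
s_47 = 0·0 + 2·1 + 4·6 + 6·4 = 1
s_48 = 0·1 + 2·0 + 4·1 + 6·6 = 5
s_49 = 0·5 + 2·1 + 4·0 + 6·1 = 1
s_50 = 0·1 + 2·5 + 4·1 + 6·0 = 0
s_51 = 0·0 + 2·1 + 4·5 + 6·1 = 0
s_52 = 0·0 + 2·0 + 4·1 + 6·5 = 6
s_53 = 0·6 + 2·0 + 4·0 + 6·1 = 6
s_54 = 0·6 + 2·6 + 4·0 + 6·0 = 5
s_55 = 0·5 + 2·6 + 4·6 + 6·0 = 1
s_56 = 0·1 + 2·5 + 4·6 + 6·6 = 0
s_57 = 0·0 + 2·1 + 4·5 + 6·6 = 2
s_58 = 0·2 + 2·0 + 4·1 + 6·5 = 6
s_59 = 0·6 + 2·2 + 4·0 + 6·1 = 3
s_60 = 0·3 + 2·6 + 4·2 + 6·0 = 6
s_61 = 0·6 + 2·3 + 4·6 + 6·2 = 0
s_62 = 0·0 + 2·6 + 4·3 + 6·6 = 4
s_63 = 0·4 + 2·0 + 4·6 + 6·3 = 0
s_64 = 0·0 + 2·4 + 4·0 + 6·6 = 2
s_65 = 0·2 + 2·0 + 4·4 + 6·0 = 2
s_66 = 0·2 + 2·2 + 4·0 + 6·4 = 0
s_67 = 0·0 + 2·2 + 4·2 + 6·0 = 5
s_68 = 0·5 + 2·0 + 4·2 + 6·2 = 6
s_69 = 0·6 + 2·5 + 4·0 + 6·2 = 1
s_70 = 0·1 + 2·6 + 4·5 + 6·0 = 4
s_71 = 0·4 + 2·1 + 4·6 + 6·5 = 0
s_72 = 0·0 + 2·4 + 4·1 + 6·6 = 6
s_73 = 0·6 + 2·0 + 4·4 + 6·1 = 1
s_74 = 0·1 + 2·6 + 4·0 + 6·4 = 1
s_75 = 0·1 + 2·1 + 4·6 + 6·0 = 5
s_76 = 0·5 + 2·1 + 4·1 + 6·6 = 0
s_77 = 0·0 + 2·5 + 4·1 + 6·1 = 6
s_78 = 0·6 + 2·0 + 4·5 + 6·1 = 5
s_79 = 0·5 + 2·6 + 4·0 + 6·5 = 0
s_80 = 0·0 + 2·5 + 4·6 + 6·0 = 6
s_81 = 0·6 + 2·0 + 4·5 + 6·6 = 0
s_82 = 0·0 + 2·6 + 4·0 + 6·5 = 0
s_83 = 0·0 + 2·0 + 4·6 + 6·0 = 3
(s_80, s_81, s_82, s_83) = (6, 0, 0, 3) = (s_0, s_1, s_2, s_3), so the sequence has period 80.
202 ≡ 42 (mod 80), hence s_202 = s_42 = 0.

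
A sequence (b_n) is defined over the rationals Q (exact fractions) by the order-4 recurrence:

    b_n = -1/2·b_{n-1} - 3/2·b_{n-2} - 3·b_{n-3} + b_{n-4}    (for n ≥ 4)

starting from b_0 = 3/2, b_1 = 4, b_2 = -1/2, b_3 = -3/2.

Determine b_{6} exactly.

b_4 = -1/2·-3/2 + -3/2·-1/2 + -3·4 + 1·3/2 = -9
b_5 = -1/2·-9 + -3/2·-3/2 + -3·-1/2 + 1·4 = 49/4
b_6 = -1/2·49/4 + -3/2·-9 + -3·-3/2 + 1·-1/2 = 91/8

91/8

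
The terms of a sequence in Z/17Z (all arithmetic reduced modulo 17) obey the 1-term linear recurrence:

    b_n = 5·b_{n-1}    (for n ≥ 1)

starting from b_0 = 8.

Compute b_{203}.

b_1 = 5·8 = 6
b_2 = 5·6 = 13
b_3 = 5·13 = 14
b_4 = 5·14 = 2
b_5 = 5·2 = 10
b_6 = 5·10 = 16
b_7 = 5·16 = 12
b_8 = 5·12 = 9
b_9 = 5·9 = 11
b_10 = 5·11 = 4
b_11 = 5·4 = 3
b_12 = 5·3 = 15
b_13 = 5·15 = 7
b_14 = 5·7 = 1
b_15 = 5·1 = 5
b_16 = 5·5 = 8
(b_16) = (8) = (b_0), so the sequence has period 16.
203 ≡ 11 (mod 16), hence b_203 = b_11 = 3.

3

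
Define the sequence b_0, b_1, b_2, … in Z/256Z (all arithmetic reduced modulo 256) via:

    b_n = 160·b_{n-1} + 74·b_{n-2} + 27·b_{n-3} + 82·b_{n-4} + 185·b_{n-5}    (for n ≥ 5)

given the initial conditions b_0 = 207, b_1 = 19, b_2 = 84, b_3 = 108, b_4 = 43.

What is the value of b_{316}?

b_5 = 160·43 + 74·108 + 27·84 + 82·19 + 185·207 = 161
b_6 = 160·161 + 74·43 + 27·108 + 82·84 + 185·19 = 21
b_7 = 160·21 + 74·161 + 27·43 + 82·108 + 185·84 = 127
b_8 = 160·127 + 74·21 + 27·161 + 82·43 + 185·108 = 63
b_9 = 160·63 + 74·127 + 27·21 + 82·161 + 185·43 = 242
b_10 = 160·242 + 74·63 + 27·127 + 82·21 + 185·161 = 238
Continuing the recurrence:
  b_11 = 52;  b_12 = 199;  b_13 = 141;  b_14 = 64;  b_15 = 101;  b_16 = 209
  b_17 = 139;  b_18 = 86;  b_19 = 147;  b_20 = 84;  b_21 = 159;  b_22 = 40
  b_23 = 14;  b_24 = 56;  b_25 = 230;  b_26 = 33;  b_27 = 104;  b_28 = 218
  b_29 = 239;  b_30 = 36;  b_31 = 189;  b_32 = 185;  b_33 = 38;  b_34 = 104
  b_35 = 13;  b_36 = 9;  b_37 = 55;  b_38 = 31;  b_39 = 139;  b_40 = 234
  b_41 = 210;  b_42 = 58;  b_43 = 143;  b_44 = 177;  b_45 = 114;  b_46 = 213
  b_47 = 119;  b_48 = 1;  b_49 = 234;  b_50 = 179;  b_51 = 170;  b_52 = 253
  b_53 = 210;  b_54 = 192;  b_55 = 50;  b_56 = 202;  b_57 = 13;  b_58 = 12
  b_59 = 84;  b_60 = 45;  b_61 = 208;  b_62 = 27;  b_63 = 83;  b_64 = 188
  b_65 = 124;  b_66 = 143;  b_67 = 37;  b_68 = 189;  b_69 = 123;  b_70 = 211
  b_71 = 142;  b_72 = 254;  b_73 = 8;  b_74 = 223;  b_75 = 113;  b_76 = 232
  b_77 = 77;  b_78 = 81;  b_79 = 179;  b_80 = 98;  b_81 = 219;  b_82 = 172
  b_83 = 3;  b_84 = 112;  b_85 = 250;  b_86 = 76;  b_87 = 214;  b_88 = 33
  b_89 = 132;  b_90 = 158;  b_91 = 219;  b_92 = 176;  b_93 = 25;  b_94 = 153
  b_95 = 190;  b_96 = 64;  b_97 = 65;  b_98 = 61;  b_99 = 23;  b_100 = 171
  b_101 = 7;  b_102 = 190;  b_103 = 66;  b_104 = 78;  b_105 = 175;  b_106 = 205
  b_107 = 98;  b_108 = 165;  b_109 = 127;  b_110 = 137;  b_111 = 70;  b_112 = 107
  b_113 = 122;  b_114 = 57;  b_115 = 154;  b_116 = 116;  b_117 = 110;  b_118 = 242
  b_119 = 205;  b_120 = 32;  b_121 = 216;  b_122 = 225;  b_123 = 252;  b_124 = 183
  b_125 = 67;  b_126 = 132;  b_127 = 124;  b_128 = 115;  b_129 = 89;  b_130 = 165
  b_131 = 23;  b_132 = 231;  b_133 = 10;  b_134 = 158;  b_135 = 156;  b_136 = 215
  b_137 = 69;  b_138 = 144;  b_139 = 197;  b_140 = 161;  b_141 = 59;  b_142 = 46
  b_143 = 243;  b_144 = 84;  b_145 = 215;  b_146 = 168;  b_147 = 22;  b_148 = 128
  b_149 = 166;  b_150 = 65;  b_151 = 144;  b_152 = 50;  b_153 = 103;  b_154 = 204
  b_155 = 165;  b_156 = 9;  b_157 = 246;  b_158 = 136;  b_159 = 85;  b_160 = 129
  b_161 = 215;  b_162 = 247;  b_163 = 163;  b_164 = 178;  b_165 = 130;  b_166 = 98
  b_167 = 79;  b_168 = 57;  b_169 = 18;  b_170 = 101;  b_171 = 119;  b_172 = 209
  b_173 = 162;  b_174 = 147;  b_175 = 218;  b_176 = 197;  b_177 = 146;  b_178 = 88
  b_179 = 10;  b_180 = 186;  b_181 = 141;  b_182 = 164;  b_183 = 172;  b_184 = 149
  b_185 = 184;  b_186 = 163;  b_187 = 99;  b_188 = 108;  b_189 = 236;  b_190 = 87
  b_191 = 125;  b_192 = 77;  b_193 = 19;  b_194 = 187;  b_195 = 102;  b_196 = 206
  b_197 = 176;  b_198 = 239;  b_199 = 201;  b_200 = 248;  b_201 = 141;  b_202 = 193
  b_203 = 163;  b_204 = 58;  b_205 = 27;  b_206 = 140;  b_207 = 27;  b_208 = 144
  b_209 = 34;  b_210 = 20;  b_211 = 86;  b_212 = 193;  b_213 = 140;  b_214 = 86
  b_215 = 147;  b_216 = 120;  b_217 = 225;  b_218 = 137;  b_219 = 142;  b_220 = 192
  b_221 = 73;  b_222 = 149;  b_223 = 247;  b_224 = 67;  b_225 = 31;  b_226 = 70
  b_227 = 146;  b_228 = 182;  b_229 = 175;  b_230 = 53;  b_231 = 66;  b_232 = 213
  b_233 = 95;  b_234 = 89;  b_235 = 254;  b_236 = 107;  b_237 = 10;  b_238 = 33
  b_239 = 122;  b_240 = 172;  b_241 = 198;  b_242 = 34;  b_243 = 141;  b_244 = 24
  b_245 = 16;  b_246 = 201;  b_247 = 132;  b_248 = 223;  b_249 = 51;  b_250 = 52
  b_251 = 76;  b_252 = 187;  b_253 = 209;  b_254 = 53;  b_255 = 47;  b_256 = 143
  b_257 = 162;  b_258 = 142;  b_259 = 4;  b_260 = 103;  b_261 = 189;  b_262 = 224
  b_263 = 101;  b_264 = 177;  b_265 = 107;  b_266 = 6;  b_267 = 147;  b_268 = 148
  b_269 = 207;  b_270 = 232;  b_271 = 222;  b_272 = 72;  b_273 = 230;  b_274 = 225
  b_275 = 120;  b_276 = 202;  b_277 = 95;  b_278 = 180;  b_279 = 77;  b_280 = 153
  b_281 = 70;  b_282 = 104;  b_283 = 29;  b_284 = 57;  b_285 = 247;  b_286 = 207
  b_287 = 59;  b_288 = 250;  b_289 = 114;  b_290 = 138;  b_291 = 15;  b_292 = 1
  b_293 = 178;  b_294 = 181;  b_295 = 55;  b_296 = 161;  b_297 = 90;  b_298 = 51
  b_299 = 74;  b_300 = 205;  b_301 = 18;  b_302 = 176;  b_303 = 98;  b_304 = 42
  b_305 = 13;  b_306 = 252;  b_307 = 68;  b_308 = 253;  b_309 = 224;  b_310 = 107
  b_311 = 51;  b_312 = 156;  b_313 = 28;  b_314 = 31
b_315 = 160·31 + 74·28 + 27·156 + 82·51 + 185·107 = 149
b_316 = 160·149 + 74·31 + 27·28 + 82·156 + 185·51 = 221

221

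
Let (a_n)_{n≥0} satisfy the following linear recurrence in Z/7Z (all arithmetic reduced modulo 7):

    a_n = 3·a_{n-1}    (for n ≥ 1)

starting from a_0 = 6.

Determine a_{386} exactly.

5

a_1 = 3·6 = 4
a_2 = 3·4 = 5
a_3 = 3·5 = 1
a_4 = 3·1 = 3
a_5 = 3·3 = 2
a_6 = 3·2 = 6
(a_6) = (6) = (a_0), so the sequence has period 6.
386 ≡ 2 (mod 6), hence a_386 = a_2 = 5.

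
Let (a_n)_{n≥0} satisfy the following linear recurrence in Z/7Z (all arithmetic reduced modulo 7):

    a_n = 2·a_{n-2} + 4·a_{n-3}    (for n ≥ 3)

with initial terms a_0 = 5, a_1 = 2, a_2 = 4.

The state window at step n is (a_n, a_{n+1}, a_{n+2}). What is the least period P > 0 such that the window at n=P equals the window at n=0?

24

n=0: window = (5, 2, 4)
n=1: window = (2, 4, 3)
n=2: window = (4, 3, 2)
n=3: window = (3, 2, 1)
n=4: window = (2, 1, 2)
n=5: window = (1, 2, 3)
n=6: window = (2, 3, 1)
n=7: window = (3, 1, 0)
n=8: window = (1, 0, 0)
n=9: window = (0, 0, 4)
n=10: window = (0, 4, 0)
n=11: window = (4, 0, 1)
n=12: window = (0, 1, 2)
n=13: window = (1, 2, 2)
n=14: window = (2, 2, 1)
n=15: window = (2, 1, 5)
n=16: window = (1, 5, 3)
n=17: window = (5, 3, 0)
n=18: window = (3, 0, 5)
n=19: window = (0, 5, 5)
n=20: window = (5, 5, 3)
n=21: window = (5, 3, 2)
n=22: window = (3, 2, 5)
n=23: window = (2, 5, 2)
n=24: window = (5, 2, 4)
window at n=24 equals window at n=0 → period = 24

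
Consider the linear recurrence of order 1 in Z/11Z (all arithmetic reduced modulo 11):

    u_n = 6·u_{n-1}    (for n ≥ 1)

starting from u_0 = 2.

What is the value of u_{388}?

8

u_1 = 6·2 = 1
u_2 = 6·1 = 6
u_3 = 6·6 = 3
u_4 = 6·3 = 7
u_5 = 6·7 = 9
u_6 = 6·9 = 10
u_7 = 6·10 = 5
u_8 = 6·5 = 8
u_9 = 6·8 = 4
u_10 = 6·4 = 2
(u_10) = (2) = (u_0), so the sequence has period 10.
388 ≡ 8 (mod 10), hence u_388 = u_8 = 8.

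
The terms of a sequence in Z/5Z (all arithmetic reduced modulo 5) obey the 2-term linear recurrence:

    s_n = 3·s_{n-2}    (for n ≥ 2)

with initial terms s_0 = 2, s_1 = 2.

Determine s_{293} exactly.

3

s_2 = 0·2 + 3·2 = 1
s_3 = 0·1 + 3·2 = 1
s_4 = 0·1 + 3·1 = 3
s_5 = 0·3 + 3·1 = 3
s_6 = 0·3 + 3·3 = 4
s_7 = 0·4 + 3·3 = 4
s_8 = 0·4 + 3·4 = 2
s_9 = 0·2 + 3·4 = 2
(s_8, s_9) = (2, 2) = (s_0, s_1), so the sequence has period 8.
293 ≡ 5 (mod 8), hence s_293 = s_5 = 3.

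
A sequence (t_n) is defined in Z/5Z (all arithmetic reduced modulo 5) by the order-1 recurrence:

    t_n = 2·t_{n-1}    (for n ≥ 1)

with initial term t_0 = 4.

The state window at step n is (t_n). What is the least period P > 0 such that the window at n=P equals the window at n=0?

4

n=0: window = (4)
n=1: window = (3)
n=2: window = (1)
n=3: window = (2)
n=4: window = (4)
window at n=4 equals window at n=0 → period = 4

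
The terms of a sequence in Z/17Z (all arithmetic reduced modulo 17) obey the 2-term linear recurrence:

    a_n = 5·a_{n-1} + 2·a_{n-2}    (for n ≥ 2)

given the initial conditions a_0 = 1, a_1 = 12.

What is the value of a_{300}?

a_2 = 5·12 + 2·1 = 11
a_3 = 5·11 + 2·12 = 11
a_4 = 5·11 + 2·11 = 9
a_5 = 5·9 + 2·11 = 16
a_6 = 5·16 + 2·9 = 13
a_7 = 5·13 + 2·16 = 12
a_8 = 5·12 + 2·13 = 1
a_9 = 5·1 + 2·12 = 12
(a_8, a_9) = (1, 12) = (a_0, a_1), so the sequence has period 8.
300 ≡ 4 (mod 8), hence a_300 = a_4 = 9.

9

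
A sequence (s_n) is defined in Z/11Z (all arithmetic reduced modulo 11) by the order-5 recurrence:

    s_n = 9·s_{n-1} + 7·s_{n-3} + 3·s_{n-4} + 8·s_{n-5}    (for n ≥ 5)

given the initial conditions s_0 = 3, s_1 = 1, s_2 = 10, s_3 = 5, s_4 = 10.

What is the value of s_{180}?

s_5 = 9·10 + 0·5 + 7·10 + 3·1 + 8·3 = 0
s_6 = 9·0 + 0·10 + 7·5 + 3·10 + 8·1 = 7
s_7 = 9·7 + 0·0 + 7·10 + 3·5 + 8·10 = 8
s_8 = 9·8 + 0·7 + 7·0 + 3·10 + 8·5 = 10
s_9 = 9·10 + 0·8 + 7·7 + 3·0 + 8·10 = 10
s_10 = 9·10 + 0·10 + 7·8 + 3·7 + 8·0 = 2
s_11 = 9·2 + 0·10 + 7·10 + 3·8 + 8·7 = 3
s_12 = 9·3 + 0·2 + 7·10 + 3·10 + 8·8 = 4
s_13 = 9·4 + 0·3 + 7·2 + 3·10 + 8·10 = 6
s_14 = 9·6 + 0·4 + 7·3 + 3·2 + 8·10 = 7
s_15 = 9·7 + 0·6 + 7·4 + 3·3 + 8·2 = 6
s_16 = 9·6 + 0·7 + 7·6 + 3·4 + 8·3 = 0
s_17 = 9·0 + 0·6 + 7·7 + 3·6 + 8·4 = 0
s_18 = 9·0 + 0·0 + 7·6 + 3·7 + 8·6 = 1
s_19 = 9·1 + 0·0 + 7·0 + 3·6 + 8·7 = 6
s_20 = 9·6 + 0·1 + 7·0 + 3·0 + 8·6 = 3
s_21 = 9·3 + 0·6 + 7·1 + 3·0 + 8·0 = 1
s_22 = 9·1 + 0·3 + 7·6 + 3·1 + 8·0 = 10
s_23 = 9·10 + 0·1 + 7·3 + 3·6 + 8·1 = 5
s_24 = 9·5 + 0·10 + 7·1 + 3·3 + 8·6 = 10
(s_20, s_21, s_22, s_23, s_24) = (3, 1, 10, 5, 10) = (s_0, s_1, s_2, s_3, s_4), so the sequence has period 20.
180 ≡ 0 (mod 20), hence s_180 = s_0 = 3.

3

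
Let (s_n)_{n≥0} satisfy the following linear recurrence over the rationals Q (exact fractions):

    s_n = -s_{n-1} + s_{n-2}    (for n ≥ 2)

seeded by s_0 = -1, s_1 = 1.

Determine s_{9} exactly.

55

s_2 = -1·1 + 1·-1 = -2
s_3 = -1·-2 + 1·1 = 3
s_4 = -1·3 + 1·-2 = -5
s_5 = -1·-5 + 1·3 = 8
s_6 = -1·8 + 1·-5 = -13
s_7 = -1·-13 + 1·8 = 21
s_8 = -1·21 + 1·-13 = -34
s_9 = -1·-34 + 1·21 = 55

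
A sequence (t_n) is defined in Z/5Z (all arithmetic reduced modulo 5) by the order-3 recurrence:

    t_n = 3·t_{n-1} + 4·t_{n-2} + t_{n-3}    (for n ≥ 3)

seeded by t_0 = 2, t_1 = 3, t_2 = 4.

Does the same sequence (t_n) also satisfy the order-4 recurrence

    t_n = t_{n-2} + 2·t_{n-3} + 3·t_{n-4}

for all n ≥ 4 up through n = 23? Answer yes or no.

Terms t_0..t_23: 2, 3, 4, 1, 2, 4, 1, 1, 1, 3, 4, 0, 4, 1, 4, 0, 2, 0, 3, 1, 0, 2, 2, 4
n=4: candidate gives 1, actual t_4 = 2 ✗

no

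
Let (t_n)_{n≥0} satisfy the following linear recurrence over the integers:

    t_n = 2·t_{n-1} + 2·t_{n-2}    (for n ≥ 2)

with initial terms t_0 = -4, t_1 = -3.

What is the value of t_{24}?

t_2 = 2·-3 + 2·-4 = -14
t_3 = 2·-14 + 2·-3 = -34
t_4 = 2·-34 + 2·-14 = -96
t_5 = 2·-96 + 2·-34 = -260
t_6 = 2·-260 + 2·-96 = -712
t_7 = 2·-712 + 2·-260 = -1944
t_8 = 2·-1944 + 2·-712 = -5312
t_9 = 2·-5312 + 2·-1944 = -14512
t_10 = 2·-14512 + 2·-5312 = -39648
t_11 = 2·-39648 + 2·-14512 = -108320
t_12 = 2·-108320 + 2·-39648 = -295936
t_13 = 2·-295936 + 2·-108320 = -808512
t_14 = 2·-808512 + 2·-295936 = -2208896
t_15 = 2·-2208896 + 2·-808512 = -6034816
t_16 = 2·-6034816 + 2·-2208896 = -16487424
t_17 = 2·-16487424 + 2·-6034816 = -45044480
t_18 = 2·-45044480 + 2·-16487424 = -123063808
t_19 = 2·-123063808 + 2·-45044480 = -336216576
t_20 = 2·-336216576 + 2·-123063808 = -918560768
t_21 = 2·-918560768 + 2·-336216576 = -2509554688
t_22 = 2·-2509554688 + 2·-918560768 = -6856230912
t_23 = 2·-6856230912 + 2·-2509554688 = -18731571200
t_24 = 2·-18731571200 + 2·-6856230912 = -51175604224

-51175604224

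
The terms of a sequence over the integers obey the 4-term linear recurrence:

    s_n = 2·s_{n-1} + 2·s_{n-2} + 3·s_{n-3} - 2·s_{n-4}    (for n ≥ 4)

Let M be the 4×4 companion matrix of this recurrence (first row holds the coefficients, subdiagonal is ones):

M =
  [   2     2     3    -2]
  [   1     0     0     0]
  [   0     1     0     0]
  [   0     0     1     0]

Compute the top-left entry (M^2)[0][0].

(M^2)[0][0] is the top entry after applying M 2 times to the unit state (1, 0, 0, 0). Equivalently it is h_{5} for the auxiliary sequence (h_n) obeying the same recurrence with h_3 = 1 and h_i = 0 for 0 ≤ i < 3:
h_4 = 2·1 + 2·0 + 3·0 + -2·0 = 2
h_5 = 2·2 + 2·1 + 3·0 + -2·0 = 6

6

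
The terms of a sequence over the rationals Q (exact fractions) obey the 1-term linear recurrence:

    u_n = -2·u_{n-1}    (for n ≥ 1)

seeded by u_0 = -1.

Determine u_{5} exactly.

32

u_1 = -2·-1 = 2
u_2 = -2·2 = -4
u_3 = -2·-4 = 8
u_4 = -2·8 = -16
u_5 = -2·-16 = 32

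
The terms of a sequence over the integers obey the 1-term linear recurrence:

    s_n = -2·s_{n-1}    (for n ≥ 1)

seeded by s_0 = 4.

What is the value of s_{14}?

65536

s_1 = -2·4 = -8
s_2 = -2·-8 = 16
s_3 = -2·16 = -32
s_4 = -2·-32 = 64
s_5 = -2·64 = -128
s_6 = -2·-128 = 256
s_7 = -2·256 = -512
s_8 = -2·-512 = 1024
s_9 = -2·1024 = -2048
s_10 = -2·-2048 = 4096
s_11 = -2·4096 = -8192
s_12 = -2·-8192 = 16384
s_13 = -2·16384 = -32768
s_14 = -2·-32768 = 65536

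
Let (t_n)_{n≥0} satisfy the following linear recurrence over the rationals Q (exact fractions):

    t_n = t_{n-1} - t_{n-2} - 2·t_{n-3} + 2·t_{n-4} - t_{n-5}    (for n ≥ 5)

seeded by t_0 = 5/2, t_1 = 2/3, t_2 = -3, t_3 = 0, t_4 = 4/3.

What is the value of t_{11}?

77/2

t_5 = 1·4/3 + -1·0 + -2·-3 + 2·2/3 + -1·5/2 = 37/6
t_6 = 1·37/6 + -1·4/3 + -2·0 + 2·-3 + -1·2/3 = -11/6
t_7 = 1·-11/6 + -1·37/6 + -2·4/3 + 2·0 + -1·-3 = -23/3
t_8 = 1·-23/3 + -1·-11/6 + -2·37/6 + 2·4/3 + -1·0 = -31/2
t_9 = 1·-31/2 + -1·-23/3 + -2·-11/6 + 2·37/6 + -1·4/3 = 41/6
t_10 = 1·41/6 + -1·-31/2 + -2·-23/3 + 2·-11/6 + -1·37/6 = 167/6
t_11 = 1·167/6 + -1·41/6 + -2·-31/2 + 2·-23/3 + -1·-11/6 = 77/2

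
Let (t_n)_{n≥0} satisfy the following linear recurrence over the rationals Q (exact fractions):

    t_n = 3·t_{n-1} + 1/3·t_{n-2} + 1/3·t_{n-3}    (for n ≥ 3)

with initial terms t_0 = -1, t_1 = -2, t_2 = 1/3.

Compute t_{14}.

-100427051/2187

t_3 = 3·1/3 + 1/3·-2 + 1/3·-1 = 0
t_4 = 3·0 + 1/3·1/3 + 1/3·-2 = -5/9
t_5 = 3·-5/9 + 1/3·0 + 1/3·1/3 = -14/9
t_6 = 3·-14/9 + 1/3·-5/9 + 1/3·0 = -131/27
t_7 = 3·-131/27 + 1/3·-14/9 + 1/3·-5/9 = -412/27
t_8 = 3·-412/27 + 1/3·-131/27 + 1/3·-14/9 = -3881/81
t_9 = 3·-3881/81 + 1/3·-412/27 + 1/3·-131/27 = -1354/9
t_10 = 3·-1354/9 + 1/3·-3881/81 + 1/3·-412/27 = -114791/243
t_11 = 3·-114791/243 + 1/3·-1354/9 + 1/3·-3881/81 = -360440/243
t_12 = 3·-360440/243 + 1/3·-114791/243 + 1/3·-1354/9 = -3395309/729
t_13 = 3·-3395309/729 + 1/3·-360440/243 + 1/3·-114791/243 = -10661158/729
t_14 = 3·-10661158/729 + 1/3·-3395309/729 + 1/3·-360440/243 = -100427051/2187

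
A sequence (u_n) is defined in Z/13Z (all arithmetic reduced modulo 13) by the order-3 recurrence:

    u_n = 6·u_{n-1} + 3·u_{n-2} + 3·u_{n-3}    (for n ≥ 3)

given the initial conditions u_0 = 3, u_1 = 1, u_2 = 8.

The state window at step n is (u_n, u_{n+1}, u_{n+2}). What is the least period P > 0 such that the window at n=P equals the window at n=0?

n=0: window = (3, 1, 8)
n=1: window = (1, 8, 8)
n=2: window = (8, 8, 10)
n=3: window = (8, 10, 4)
n=4: window = (10, 4, 0)
n=5: window = (4, 0, 3)
n=6: window = (0, 3, 4)
n=7: window = (3, 4, 7)
n=8: window = (4, 7, 11)
n=9: window = (7, 11, 8)
n=10: window = (11, 8, 11)
n=11: window = (8, 11, 6)
n=12: window = (11, 6, 2)
n=13: window = (6, 2, 11)
n=14: window = (2, 11, 12)
n=15: window = (11, 12, 7)
n=16: window = (12, 7, 7)
n=17: window = (7, 7, 8)
n=18: window = (7, 8, 12)
n=19: window = (8, 12, 0)
n=20: window = (12, 0, 8)
n=21: window = (0, 8, 6)
n=22: window = (8, 6, 8)
n=23: window = (6, 8, 12)
n=24: window = (8, 12, 10)
n=25: window = (12, 10, 3)
n=26: window = (10, 3, 6)
n=27: window = (3, 6, 10)
n=28: window = (6, 10, 9)
n=29: window = (10, 9, 11)
n=30: window = (9, 11, 6)
n=31: window = (11, 6, 5)
n=32: window = (6, 5, 3)
n=33: window = (5, 3, 12)
n=34: window = (3, 12, 5)
n=35: window = (12, 5, 10)
n=36: window = (5, 10, 7)
n=37: window = (10, 7, 9)
n=38: window = (7, 9, 1)
n=39: window = (9, 1, 2)
n=40: window = (1, 2, 3)
n=41: window = (2, 3, 1)
n=42: window = (3, 1, 8)
window at n=42 equals window at n=0 → period = 42

42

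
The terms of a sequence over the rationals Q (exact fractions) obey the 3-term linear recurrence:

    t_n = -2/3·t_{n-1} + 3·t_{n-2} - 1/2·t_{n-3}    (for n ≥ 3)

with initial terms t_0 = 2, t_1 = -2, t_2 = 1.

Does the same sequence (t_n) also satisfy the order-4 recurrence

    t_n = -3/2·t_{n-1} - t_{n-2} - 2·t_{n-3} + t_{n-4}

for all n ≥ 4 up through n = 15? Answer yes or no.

no

Terms t_0..t_15: 2, -2, 1, -23/3, 82/9, -1597/54, 8243/162, -61819/486, 735517/2916, -5031821/8748, 15795857/13122, -417944149/157464, 2677700021/472392, -17492868343/1417176, 225851766529/8503056, -1468616324147/25509168
n=4: candidate gives 33/2, actual t_4 = 82/9 ✗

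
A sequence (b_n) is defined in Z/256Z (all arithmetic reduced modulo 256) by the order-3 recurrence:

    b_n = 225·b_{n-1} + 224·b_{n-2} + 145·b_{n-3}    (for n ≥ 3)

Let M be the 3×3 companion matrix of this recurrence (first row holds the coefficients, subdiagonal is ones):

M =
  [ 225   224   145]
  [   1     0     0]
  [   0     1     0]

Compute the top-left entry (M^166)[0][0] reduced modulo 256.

80

(M^166)[0][0] is the top entry after applying M 166 times to the unit state (1, 0, 0). Equivalently it is h_{168} for the auxiliary sequence (h_n) obeying the same recurrence with h_2 = 1 and h_i = 0 for 0 ≤ i < 2:
h_3 = 225·1 + 224·0 + 145·0 = 225
h_4 = 225·225 + 224·1 + 145·0 = 161
h_5 = 225·161 + 224·225 + 145·1 = 242
h_6 = 225·242 + 224·161 + 145·225 = 3
h_7 = 225·3 + 224·242 + 145·161 = 148
h_8 = 225·148 + 224·3 + 145·242 = 198
Continuing the recurrence:
  h_9 = 57;  h_10 = 45;  h_11 = 147;  h_12 = 220;  h_13 = 121;  h_14 = 28
  h_15 = 24;  h_16 = 33;  h_17 = 221;  h_18 = 181;  h_19 = 38;  h_20 = 243
  h_21 = 88;  h_22 = 126;  h_23 = 97;  h_24 = 89;  h_25 = 119;  h_26 = 104
  h_27 = 241;  h_28 = 56;  h_29 = 0;  h_30 = 129;  h_31 = 25;  h_32 = 217
  h_33 = 170;  h_34 = 115;  h_35 = 188;  h_36 = 38;  h_37 = 9;  h_38 = 165
  h_39 = 107;  h_40 = 132;  h_41 = 25;  h_42 = 20;  h_43 = 56;  h_44 = 225
  h_45 = 21;  h_46 = 13;  h_47 = 62;  h_48 = 195;  h_49 = 0;  h_50 = 190
  h_51 = 113;  h_52 = 145;  h_53 = 239;  h_54 = 240;  h_55 = 49;  h_56 = 112
  h_57 = 64;  h_58 = 1;  h_59 = 81;  h_60 = 81;  h_61 = 162;  h_62 = 35
  h_63 = 100;  h_64 = 70;  h_65 = 217;  h_66 = 157;  h_67 = 131;  h_68 = 108
  h_69 = 121;  h_70 = 12;  h_71 = 152;  h_72 = 161;  h_73 = 77;  h_74 = 165
  h_75 = 150;  h_76 = 211;  h_77 = 40;  h_78 = 190;  h_79 = 129;  h_80 = 73
  h_81 = 167;  h_82 = 184;  h_83 = 49;  h_84 = 168;  h_85 = 192;  h_86 = 129
  h_87 = 137;  h_88 = 9;  h_89 = 218;  h_90 = 19;  h_91 = 140;  h_92 = 38
  h_93 = 169;  h_94 = 21;  h_95 = 219;  h_96 = 148;  h_97 = 153;  h_98 = 4
  h_99 = 56;  h_100 = 97;  h_101 = 133;  h_102 = 125;  h_103 = 46;  h_104 = 35
  h_105 = 208;  h_106 = 126;  h_107 = 145;  h_108 = 129;  h_109 = 159;  h_110 = 192
  h_111 = 241;  h_112 = 224;  h_113 = 128;  h_114 = 1;  h_115 = 193;  h_116 = 1
  h_117 = 82;  h_118 = 67;  h_119 = 52;  h_120 = 198;  h_121 = 121;  h_122 = 13
  h_123 = 115;  h_124 = 252;  h_125 = 121;  h_126 = 252;  h_127 = 24;  h_128 = 33
  h_129 = 189;  h_130 = 149;  h_131 = 6;  h_132 = 179;  h_133 = 248;  h_134 = 254
  h_135 = 161;  h_136 = 57;  h_137 = 215;  h_138 = 8;  h_139 = 113;  h_140 = 24
  h_141 = 128;  h_142 = 129;  h_143 = 249;  h_144 = 57;  h_145 = 10;  h_146 = 179
  h_147 = 92;  h_148 = 38;  h_149 = 73;  h_150 = 133;  h_151 = 75;  h_152 = 164
  h_153 = 25;  h_154 = 244;  h_155 = 56;  h_156 = 225;  h_157 = 245;  h_158 = 237
  h_159 = 30;  h_160 = 131;  h_161 = 160;  h_162 = 62;  h_163 = 177;  h_164 = 113
  h_165 = 79;  h_166 = 144
h_167 = 225·144 + 224·79 + 145·113 = 177
h_168 = 225·177 + 224·144 + 145·79 = 80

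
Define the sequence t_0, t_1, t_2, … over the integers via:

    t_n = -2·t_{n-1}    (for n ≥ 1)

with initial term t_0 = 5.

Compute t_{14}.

t_1 = -2·5 = -10
t_2 = -2·-10 = 20
t_3 = -2·20 = -40
t_4 = -2·-40 = 80
t_5 = -2·80 = -160
t_6 = -2·-160 = 320
t_7 = -2·320 = -640
t_8 = -2·-640 = 1280
t_9 = -2·1280 = -2560
t_10 = -2·-2560 = 5120
t_11 = -2·5120 = -10240
t_12 = -2·-10240 = 20480
t_13 = -2·20480 = -40960
t_14 = -2·-40960 = 81920

81920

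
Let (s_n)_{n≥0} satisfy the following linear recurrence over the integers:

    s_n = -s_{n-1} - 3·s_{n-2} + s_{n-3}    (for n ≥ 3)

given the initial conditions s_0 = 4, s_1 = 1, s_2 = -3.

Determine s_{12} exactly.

-1094

s_3 = -1·-3 + -3·1 + 1·4 = 4
s_4 = -1·4 + -3·-3 + 1·1 = 6
s_5 = -1·6 + -3·4 + 1·-3 = -21
s_6 = -1·-21 + -3·6 + 1·4 = 7
s_7 = -1·7 + -3·-21 + 1·6 = 62
s_8 = -1·62 + -3·7 + 1·-21 = -104
s_9 = -1·-104 + -3·62 + 1·7 = -75
s_10 = -1·-75 + -3·-104 + 1·62 = 449
s_11 = -1·449 + -3·-75 + 1·-104 = -328
s_12 = -1·-328 + -3·449 + 1·-75 = -1094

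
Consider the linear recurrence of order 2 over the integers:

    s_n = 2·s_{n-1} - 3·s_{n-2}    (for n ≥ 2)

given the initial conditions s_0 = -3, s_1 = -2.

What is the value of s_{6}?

-79

s_2 = 2·-2 + -3·-3 = 5
s_3 = 2·5 + -3·-2 = 16
s_4 = 2·16 + -3·5 = 17
s_5 = 2·17 + -3·16 = -14
s_6 = 2·-14 + -3·17 = -79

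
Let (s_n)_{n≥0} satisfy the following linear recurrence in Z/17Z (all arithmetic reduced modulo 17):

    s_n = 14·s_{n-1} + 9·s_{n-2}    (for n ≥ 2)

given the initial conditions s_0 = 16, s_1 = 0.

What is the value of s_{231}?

16

s_2 = 14·0 + 9·16 = 8
s_3 = 14·8 + 9·0 = 10
s_4 = 14·10 + 9·8 = 8
s_5 = 14·8 + 9·10 = 15
s_6 = 14·15 + 9·8 = 10
s_7 = 14·10 + 9·15 = 3
Continuing the recurrence:
  s_8 = 13;  s_9 = 5;  s_10 = 0;  s_11 = 11;  s_12 = 1;  s_13 = 11
  s_14 = 10;  s_15 = 1;  s_16 = 2;  s_17 = 3;  s_18 = 9;  s_19 = 0
  s_20 = 13;  s_21 = 12;  s_22 = 13;  s_23 = 1;  s_24 = 12;  s_25 = 7
  s_26 = 2;  s_27 = 6;  s_28 = 0;  s_29 = 3;  s_30 = 8;  s_31 = 3
  s_32 = 12;  s_33 = 8;  s_34 = 16;  s_35 = 7;  s_36 = 4;  s_37 = 0
  s_38 = 2;  s_39 = 11;  s_40 = 2;  s_41 = 8;  s_42 = 11;  s_43 = 5
  s_44 = 16;  s_45 = 14;  s_46 = 0;  s_47 = 7;  s_48 = 13;  s_49 = 7
  s_50 = 11;  s_51 = 13;  s_52 = 9;  s_53 = 5;  s_54 = 15;  s_55 = 0
  s_56 = 16;  s_57 = 3;  s_58 = 16;  s_59 = 13;  s_60 = 3;  s_61 = 6
  s_62 = 9;  s_63 = 10;  s_64 = 0;  s_65 = 5;  s_66 = 2;  s_67 = 5
  s_68 = 3;  s_69 = 2;  s_70 = 4;  s_71 = 6;  s_72 = 1;  s_73 = 0
  s_74 = 9;  s_75 = 7;  s_76 = 9;  s_77 = 2;  s_78 = 7;  s_79 = 14
  s_80 = 4;  s_81 = 12;  s_82 = 0;  s_83 = 6;  s_84 = 16;  s_85 = 6
  s_86 = 7;  s_87 = 16;  s_88 = 15;  s_89 = 14;  s_90 = 8;  s_91 = 0
  s_92 = 4;  s_93 = 5;  s_94 = 4;  s_95 = 16;  s_96 = 5;  s_97 = 10
  s_98 = 15;  s_99 = 11;  s_100 = 0;  s_101 = 14;  s_102 = 9;  s_103 = 14
  s_104 = 5;  s_105 = 9;  s_106 = 1;  s_107 = 10;  s_108 = 13;  s_109 = 0
  s_110 = 15;  s_111 = 6;  s_112 = 15;  s_113 = 9;  s_114 = 6;  s_115 = 12
  s_116 = 1;  s_117 = 3;  s_118 = 0;  s_119 = 10;  s_120 = 4;  s_121 = 10
  s_122 = 6;  s_123 = 4;  s_124 = 8;  s_125 = 12;  s_126 = 2;  s_127 = 0
  s_128 = 1;  s_129 = 14;  s_130 = 1;  s_131 = 4;  s_132 = 14;  s_133 = 11
  s_134 = 8;  s_135 = 7;  s_136 = 0;  s_137 = 12;  s_138 = 15;  s_139 = 12
  s_140 = 14;  s_141 = 15;  s_142 = 13;  s_143 = 11;  s_144 = 16;  s_145 = 0
  s_146 = 8;  s_147 = 10;  s_148 = 8;  s_149 = 15;  s_150 = 10;  s_151 = 3
  s_152 = 13;  s_153 = 5;  s_154 = 0;  s_155 = 11;  s_156 = 1;  s_157 = 11
  s_158 = 10;  s_159 = 1;  s_160 = 2;  s_161 = 3;  s_162 = 9;  s_163 = 0
  s_164 = 13;  s_165 = 12;  s_166 = 13;  s_167 = 1;  s_168 = 12;  s_169 = 7
  s_170 = 2;  s_171 = 6;  s_172 = 0;  s_173 = 3;  s_174 = 8;  s_175 = 3
  s_176 = 12;  s_177 = 8;  s_178 = 16;  s_179 = 7;  s_180 = 4;  s_181 = 0
  s_182 = 2;  s_183 = 11;  s_184 = 2;  s_185 = 8;  s_186 = 11;  s_187 = 5
  s_188 = 16;  s_189 = 14;  s_190 = 0;  s_191 = 7;  s_192 = 13;  s_193 = 7
  s_194 = 11;  s_195 = 13;  s_196 = 9;  s_197 = 5;  s_198 = 15;  s_199 = 0
  s_200 = 16;  s_201 = 3;  s_202 = 16;  s_203 = 13;  s_204 = 3;  s_205 = 6
  s_206 = 9;  s_207 = 10;  s_208 = 0;  s_209 = 5;  s_210 = 2;  s_211 = 5
  s_212 = 3;  s_213 = 2;  s_214 = 4;  s_215 = 6;  s_216 = 1;  s_217 = 0
  s_218 = 9;  s_219 = 7;  s_220 = 9;  s_221 = 2;  s_222 = 7;  s_223 = 14
  s_224 = 4;  s_225 = 12;  s_226 = 0;  s_227 = 6;  s_228 = 16;  s_229 = 6
s_230 = 14·6 + 9·16 = 7
s_231 = 14·7 + 9·6 = 16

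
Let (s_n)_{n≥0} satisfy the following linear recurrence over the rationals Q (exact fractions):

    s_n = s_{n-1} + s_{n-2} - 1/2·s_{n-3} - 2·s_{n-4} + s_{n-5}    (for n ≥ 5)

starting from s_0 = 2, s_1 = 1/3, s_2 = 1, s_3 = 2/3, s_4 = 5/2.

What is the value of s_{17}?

-607/48

s_5 = 1·5/2 + 1·2/3 + -1/2·1 + -2·1/3 + 1·2 = 4
s_6 = 1·4 + 1·5/2 + -1/2·2/3 + -2·1 + 1·1/3 = 9/2
s_7 = 1·9/2 + 1·4 + -1/2·5/2 + -2·2/3 + 1·1 = 83/12
s_8 = 1·83/12 + 1·9/2 + -1/2·4 + -2·5/2 + 1·2/3 = 61/12
s_9 = 1·61/12 + 1·83/12 + -1/2·9/2 + -2·4 + 1·5/2 = 17/4
s_10 = 1·17/4 + 1·61/12 + -1/2·83/12 + -2·9/2 + 1·4 = 7/8
s_11 = 1·7/8 + 1·17/4 + -1/2·61/12 + -2·83/12 + 1·9/2 = -27/4
s_12 = 1·-27/4 + 1·7/8 + -1/2·17/4 + -2·61/12 + 1·83/12 = -45/4
s_13 = 1·-45/4 + 1·-27/4 + -1/2·7/8 + -2·17/4 + 1·61/12 = -1049/48
s_14 = 1·-1049/48 + 1·-45/4 + -1/2·-27/4 + -2·7/8 + 1·17/4 = -1307/48
s_15 = 1·-1307/48 + 1·-1049/48 + -1/2·-45/4 + -2·-27/4 + 1·7/8 = -349/12
s_16 = 1·-349/12 + 1·-1307/48 + -1/2·-1049/48 + -2·-45/4 + 1·-27/4 = -2845/96
s_17 = 1·-2845/96 + 1·-349/12 + -1/2·-1307/48 + -2·-1049/48 + 1·-45/4 = -607/48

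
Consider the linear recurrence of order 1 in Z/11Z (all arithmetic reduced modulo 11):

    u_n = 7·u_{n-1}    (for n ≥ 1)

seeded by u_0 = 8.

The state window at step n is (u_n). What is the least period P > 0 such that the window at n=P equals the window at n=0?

n=0: window = (8)
n=1: window = (1)
n=2: window = (7)
n=3: window = (5)
n=4: window = (2)
n=5: window = (3)
n=6: window = (10)
n=7: window = (4)
n=8: window = (6)
n=9: window = (9)
n=10: window = (8)
window at n=10 equals window at n=0 → period = 10

10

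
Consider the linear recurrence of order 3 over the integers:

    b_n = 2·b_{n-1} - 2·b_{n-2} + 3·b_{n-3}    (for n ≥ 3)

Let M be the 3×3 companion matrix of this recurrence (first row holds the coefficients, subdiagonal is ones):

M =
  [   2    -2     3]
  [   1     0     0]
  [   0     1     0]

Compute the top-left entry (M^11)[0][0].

480

(M^11)[0][0] is the top entry after applying M 11 times to the unit state (1, 0, 0). Equivalently it is h_{13} for the auxiliary sequence (h_n) obeying the same recurrence with h_2 = 1 and h_i = 0 for 0 ≤ i < 2:
h_3 = 2·1 + -2·0 + 3·0 = 2
h_4 = 2·2 + -2·1 + 3·0 = 2
h_5 = 2·2 + -2·2 + 3·1 = 3
h_6 = 2·3 + -2·2 + 3·2 = 8
h_7 = 2·8 + -2·3 + 3·2 = 16
h_8 = 2·16 + -2·8 + 3·3 = 25
h_9 = 2·25 + -2·16 + 3·8 = 42
h_10 = 2·42 + -2·25 + 3·16 = 82
h_11 = 2·82 + -2·42 + 3·25 = 155
h_12 = 2·155 + -2·82 + 3·42 = 272
h_13 = 2·272 + -2·155 + 3·82 = 480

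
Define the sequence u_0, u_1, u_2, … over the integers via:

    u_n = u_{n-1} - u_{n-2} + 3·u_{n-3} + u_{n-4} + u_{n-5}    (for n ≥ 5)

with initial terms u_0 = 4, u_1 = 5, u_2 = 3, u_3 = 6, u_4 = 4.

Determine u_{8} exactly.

63

u_5 = 1·4 + -1·6 + 3·3 + 1·5 + 1·4 = 16
u_6 = 1·16 + -1·4 + 3·6 + 1·3 + 1·5 = 38
u_7 = 1·38 + -1·16 + 3·4 + 1·6 + 1·3 = 43
u_8 = 1·43 + -1·38 + 3·16 + 1·4 + 1·6 = 63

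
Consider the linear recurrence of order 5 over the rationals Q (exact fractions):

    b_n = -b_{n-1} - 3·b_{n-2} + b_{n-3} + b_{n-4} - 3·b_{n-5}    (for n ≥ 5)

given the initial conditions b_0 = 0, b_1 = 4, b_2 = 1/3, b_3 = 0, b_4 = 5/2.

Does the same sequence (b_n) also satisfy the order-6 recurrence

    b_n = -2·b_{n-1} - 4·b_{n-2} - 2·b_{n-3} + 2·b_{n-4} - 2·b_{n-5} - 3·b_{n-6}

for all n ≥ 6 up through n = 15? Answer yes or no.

Terms b_0..b_15: 0, 4, 1/3, 0, 5/2, 11/6, -21, 17, 151/3, -128, -65/2, 3281/6, -578, -1374, 12019/3, 182
n=6: candidate gives -21, actual b_6 = -21 ✓
n=7: candidate gives 17, actual b_7 = 17 ✓
n=8: candidate gives 151/3, actual b_8 = 151/3 ✓
n=9: candidate gives -128, actual b_9 = -128 ✓
n=10: candidate gives -65/2, actual b_10 = -65/2 ✓
n=11: candidate gives 3281/6, actual b_11 = 3281/6 ✓
n=12: candidate gives -578, actual b_12 = -578 ✓
n=13: candidate gives -1374, actual b_13 = -1374 ✓
n=14: candidate gives 12019/3, actual b_14 = 12019/3 ✓
n=15: candidate gives 182, actual b_15 = 182 ✓

yes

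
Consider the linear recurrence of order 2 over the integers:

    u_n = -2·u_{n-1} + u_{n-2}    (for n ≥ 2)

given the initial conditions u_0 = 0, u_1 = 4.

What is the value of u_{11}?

22964

u_2 = -2·4 + 1·0 = -8
u_3 = -2·-8 + 1·4 = 20
u_4 = -2·20 + 1·-8 = -48
u_5 = -2·-48 + 1·20 = 116
u_6 = -2·116 + 1·-48 = -280
u_7 = -2·-280 + 1·116 = 676
u_8 = -2·676 + 1·-280 = -1632
u_9 = -2·-1632 + 1·676 = 3940
u_10 = -2·3940 + 1·-1632 = -9512
u_11 = -2·-9512 + 1·3940 = 22964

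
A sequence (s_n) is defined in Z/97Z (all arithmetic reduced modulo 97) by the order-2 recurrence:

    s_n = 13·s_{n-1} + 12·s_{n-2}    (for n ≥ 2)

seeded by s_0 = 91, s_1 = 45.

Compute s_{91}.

s_2 = 13·45 + 12·91 = 28
s_3 = 13·28 + 12·45 = 31
s_4 = 13·31 + 12·28 = 60
s_5 = 13·60 + 12·31 = 85
s_6 = 13·85 + 12·60 = 79
s_7 = 13·79 + 12·85 = 10
s_8 = 13·10 + 12·79 = 11
s_9 = 13·11 + 12·10 = 69
s_10 = 13·69 + 12·11 = 59
s_11 = 13·59 + 12·69 = 43
s_12 = 13·43 + 12·59 = 6
s_13 = 13·6 + 12·43 = 12
s_14 = 13·12 + 12·6 = 34
s_15 = 13·34 + 12·12 = 4
s_16 = 13·4 + 12·34 = 72
s_17 = 13·72 + 12·4 = 14
s_18 = 13·14 + 12·72 = 76
s_19 = 13·76 + 12·14 = 89
s_20 = 13·89 + 12·76 = 32
s_21 = 13·32 + 12·89 = 29
s_22 = 13·29 + 12·32 = 82
s_23 = 13·82 + 12·29 = 56
s_24 = 13·56 + 12·82 = 63
s_25 = 13·63 + 12·56 = 36
s_26 = 13·36 + 12·63 = 60
s_27 = 13·60 + 12·36 = 48
s_28 = 13·48 + 12·60 = 83
s_29 = 13·83 + 12·48 = 6
s_30 = 13·6 + 12·83 = 7
s_31 = 13·7 + 12·6 = 66
s_32 = 13·66 + 12·7 = 69
s_33 = 13·69 + 12·66 = 40
s_34 = 13·40 + 12·69 = 87
s_35 = 13·87 + 12·40 = 59
s_36 = 13·59 + 12·87 = 65
s_37 = 13·65 + 12·59 = 1
s_38 = 13·1 + 12·65 = 17
s_39 = 13·17 + 12·1 = 39
s_40 = 13·39 + 12·17 = 32
s_41 = 13·32 + 12·39 = 11
s_42 = 13·11 + 12·32 = 42
s_43 = 13·42 + 12·11 = 96
s_44 = 13·96 + 12·42 = 6
s_45 = 13·6 + 12·96 = 66
s_46 = 13·66 + 12·6 = 57
s_47 = 13·57 + 12·66 = 78
s_48 = 13·78 + 12·57 = 49
s_49 = 13·49 + 12·78 = 21
s_50 = 13·21 + 12·49 = 85
s_51 = 13·85 + 12·21 = 96
s_52 = 13·96 + 12·85 = 37
s_53 = 13·37 + 12·96 = 81
s_54 = 13·81 + 12·37 = 42
s_55 = 13·42 + 12·81 = 63
s_56 = 13·63 + 12·42 = 62
s_57 = 13·62 + 12·63 = 10
s_58 = 13·10 + 12·62 = 1
s_59 = 13·1 + 12·10 = 36
s_60 = 13·36 + 12·1 = 92
s_61 = 13·92 + 12·36 = 76
s_62 = 13·76 + 12·92 = 55
s_63 = 13·55 + 12·76 = 75
s_64 = 13·75 + 12·55 = 83
s_65 = 13·83 + 12·75 = 39
s_66 = 13·39 + 12·83 = 48
s_67 = 13·48 + 12·39 = 25
s_68 = 13·25 + 12·48 = 28
s_69 = 13·28 + 12·25 = 82
s_70 = 13·82 + 12·28 = 44
s_71 = 13·44 + 12·82 = 4
s_72 = 13·4 + 12·44 = 95
s_73 = 13·95 + 12·4 = 22
s_74 = 13·22 + 12·95 = 68
s_75 = 13·68 + 12·22 = 81
s_76 = 13·81 + 12·68 = 26
s_77 = 13·26 + 12·81 = 49
s_78 = 13·49 + 12·26 = 76
s_79 = 13·76 + 12·49 = 24
s_80 = 13·24 + 12·76 = 60
s_81 = 13·60 + 12·24 = 1
s_82 = 13·1 + 12·60 = 54
s_83 = 13·54 + 12·1 = 35
s_84 = 13·35 + 12·54 = 36
s_85 = 13·36 + 12·35 = 15
s_86 = 13·15 + 12·36 = 45
s_87 = 13·45 + 12·15 = 86
s_88 = 13·86 + 12·45 = 9
s_89 = 13·9 + 12·86 = 82
s_90 = 13·82 + 12·9 = 10
s_91 = 13·10 + 12·82 = 47

47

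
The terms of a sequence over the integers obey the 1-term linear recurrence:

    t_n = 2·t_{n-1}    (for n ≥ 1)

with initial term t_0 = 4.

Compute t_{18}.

t_1 = 2·4 = 8
t_2 = 2·8 = 16
t_3 = 2·16 = 32
t_4 = 2·32 = 64
t_5 = 2·64 = 128
t_6 = 2·128 = 256
t_7 = 2·256 = 512
t_8 = 2·512 = 1024
t_9 = 2·1024 = 2048
t_10 = 2·2048 = 4096
t_11 = 2·4096 = 8192
t_12 = 2·8192 = 16384
t_13 = 2·16384 = 32768
t_14 = 2·32768 = 65536
t_15 = 2·65536 = 131072
t_16 = 2·131072 = 262144
t_17 = 2·262144 = 524288
t_18 = 2·524288 = 1048576

1048576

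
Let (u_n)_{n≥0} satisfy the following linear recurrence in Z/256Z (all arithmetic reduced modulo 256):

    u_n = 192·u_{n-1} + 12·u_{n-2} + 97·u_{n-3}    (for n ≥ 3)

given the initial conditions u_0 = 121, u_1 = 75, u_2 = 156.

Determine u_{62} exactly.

u_3 = 192·156 + 12·75 + 97·121 = 93
u_4 = 192·93 + 12·156 + 97·75 = 123
u_5 = 192·123 + 12·93 + 97·156 = 184
u_6 = 192·184 + 12·123 + 97·93 = 1
u_7 = 192·1 + 12·184 + 97·123 = 251
u_8 = 192·251 + 12·1 + 97·184 = 4
u_9 = 192·4 + 12·251 + 97·1 = 37
u_10 = 192·37 + 12·4 + 97·251 = 11
u_11 = 192·11 + 12·37 + 97·4 = 128
u_12 = 192·128 + 12·11 + 97·37 = 137
u_13 = 192·137 + 12·128 + 97·11 = 235
u_14 = 192·235 + 12·137 + 97·128 = 44
u_15 = 192·44 + 12·235 + 97·137 = 237
u_16 = 192·237 + 12·44 + 97·235 = 219
u_17 = 192·219 + 12·237 + 97·44 = 8
u_18 = 192·8 + 12·219 + 97·237 = 17
u_19 = 192·17 + 12·8 + 97·219 = 27
u_20 = 192·27 + 12·17 + 97·8 = 20
u_21 = 192·20 + 12·27 + 97·17 = 181
u_22 = 192·181 + 12·20 + 97·27 = 235
u_23 = 192·235 + 12·181 + 97·20 = 80
u_24 = 192·80 + 12·235 + 97·181 = 153
u_25 = 192·153 + 12·80 + 97·235 = 139
u_26 = 192·139 + 12·153 + 97·80 = 188
u_27 = 192·188 + 12·139 + 97·153 = 125
u_28 = 192·125 + 12·188 + 97·139 = 59
u_29 = 192·59 + 12·125 + 97·188 = 88
u_30 = 192·88 + 12·59 + 97·125 = 33
u_31 = 192·33 + 12·88 + 97·59 = 59
u_32 = 192·59 + 12·33 + 97·88 = 36
u_33 = 192·36 + 12·59 + 97·33 = 69
u_34 = 192·69 + 12·36 + 97·59 = 203
u_35 = 192·203 + 12·69 + 97·36 = 32
u_36 = 192·32 + 12·203 + 97·69 = 169
u_37 = 192·169 + 12·32 + 97·203 = 43
u_38 = 192·43 + 12·169 + 97·32 = 76
u_39 = 192·76 + 12·43 + 97·169 = 13
u_40 = 192·13 + 12·76 + 97·43 = 155
u_41 = 192·155 + 12·13 + 97·76 = 168
u_42 = 192·168 + 12·155 + 97·13 = 49
u_43 = 192·49 + 12·168 + 97·155 = 91
u_44 = 192·91 + 12·49 + 97·168 = 52
u_45 = 192·52 + 12·91 + 97·49 = 213
u_46 = 192·213 + 12·52 + 97·91 = 171
u_47 = 192·171 + 12·213 + 97·52 = 240
u_48 = 192·240 + 12·171 + 97·213 = 185
u_49 = 192·185 + 12·240 + 97·171 = 203
u_50 = 192·203 + 12·185 + 97·240 = 220
u_51 = 192·220 + 12·203 + 97·185 = 157
u_52 = 192·157 + 12·220 + 97·203 = 251
u_53 = 192·251 + 12·157 + 97·220 = 248
u_54 = 192·248 + 12·251 + 97·157 = 65
u_55 = 192·65 + 12·248 + 97·251 = 123
u_56 = 192·123 + 12·65 + 97·248 = 68
u_57 = 192·68 + 12·123 + 97·65 = 101
u_58 = 192·101 + 12·68 + 97·123 = 139
u_59 = 192·139 + 12·101 + 97·68 = 192
u_60 = 192·192 + 12·139 + 97·101 = 201
u_61 = 192·201 + 12·192 + 97·139 = 107
u_62 = 192·107 + 12·201 + 97·192 = 108

108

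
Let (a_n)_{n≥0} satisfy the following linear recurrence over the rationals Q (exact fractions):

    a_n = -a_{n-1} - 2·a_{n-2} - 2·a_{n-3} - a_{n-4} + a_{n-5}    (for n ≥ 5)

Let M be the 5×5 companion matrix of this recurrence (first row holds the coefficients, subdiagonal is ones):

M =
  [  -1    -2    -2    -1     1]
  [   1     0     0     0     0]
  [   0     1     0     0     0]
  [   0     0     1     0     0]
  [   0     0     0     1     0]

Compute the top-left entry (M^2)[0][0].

(M^2)[0][0] is the top entry after applying M 2 times to the unit state (1, 0, 0, 0, 0). Equivalently it is h_{6} for the auxiliary sequence (h_n) obeying the same recurrence with h_4 = 1 and h_i = 0 for 0 ≤ i < 4:
h_5 = -1·1 + -2·0 + -2·0 + -1·0 + 1·0 = -1
h_6 = -1·-1 + -2·1 + -2·0 + -1·0 + 1·0 = -1

-1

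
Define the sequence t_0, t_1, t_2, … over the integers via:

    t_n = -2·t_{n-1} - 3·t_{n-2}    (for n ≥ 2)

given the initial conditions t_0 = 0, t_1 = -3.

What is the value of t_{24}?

t_2 = -2·-3 + -3·0 = 6
t_3 = -2·6 + -3·-3 = -3
t_4 = -2·-3 + -3·6 = -12
t_5 = -2·-12 + -3·-3 = 33
t_6 = -2·33 + -3·-12 = -30
t_7 = -2·-30 + -3·33 = -39
t_8 = -2·-39 + -3·-30 = 168
t_9 = -2·168 + -3·-39 = -219
t_10 = -2·-219 + -3·168 = -66
t_11 = -2·-66 + -3·-219 = 789
t_12 = -2·789 + -3·-66 = -1380
t_13 = -2·-1380 + -3·789 = 393
t_14 = -2·393 + -3·-1380 = 3354
t_15 = -2·3354 + -3·393 = -7887
t_16 = -2·-7887 + -3·3354 = 5712
t_17 = -2·5712 + -3·-7887 = 12237
t_18 = -2·12237 + -3·5712 = -41610
t_19 = -2·-41610 + -3·12237 = 46509
t_20 = -2·46509 + -3·-41610 = 31812
t_21 = -2·31812 + -3·46509 = -203151
t_22 = -2·-203151 + -3·31812 = 310866
t_23 = -2·310866 + -3·-203151 = -12279
t_24 = -2·-12279 + -3·310866 = -908040

-908040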